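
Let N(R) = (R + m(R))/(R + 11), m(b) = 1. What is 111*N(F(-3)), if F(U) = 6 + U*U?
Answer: 888/13 ≈ 68.308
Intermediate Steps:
F(U) = 6 + U²
N(R) = (1 + R)/(11 + R) (N(R) = (R + 1)/(R + 11) = (1 + R)/(11 + R))
111*N(F(-3)) = 111*((1 + (6 + (-3)²))/(11 + (6 + (-3)²))) = 111*((1 + (6 + 9))/(11 + (6 + 9))) = 111*((1 + 15)/(11 + 15)) = 111*(16/26) = 111*((1/26)*16) = 111*(8/13) = 888/13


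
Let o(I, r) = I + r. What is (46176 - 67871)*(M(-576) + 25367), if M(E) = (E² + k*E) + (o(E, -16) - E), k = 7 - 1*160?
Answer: -9659807225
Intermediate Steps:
k = -153 (k = 7 - 160 = -153)
M(E) = -16 + E² - 153*E (M(E) = (E² - 153*E) + ((E - 16) - E) = (E² - 153*E) + ((-16 + E) - E) = (E² - 153*E) - 16 = -16 + E² - 153*E)
(46176 - 67871)*(M(-576) + 25367) = (46176 - 67871)*((-16 + (-576)² - 153*(-576)) + 25367) = -21695*((-16 + 331776 + 88128) + 25367) = -21695*(419888 + 25367) = -21695*445255 = -9659807225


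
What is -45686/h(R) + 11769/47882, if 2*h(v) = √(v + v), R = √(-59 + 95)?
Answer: 11769/47882 - 45686*√3/3 ≈ -26377.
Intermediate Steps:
R = 6 (R = √36 = 6)
h(v) = √2*√v/2 (h(v) = √(v + v)/2 = √(2*v)/2 = (√2*√v)/2 = √2*√v/2)
-45686/h(R) + 11769/47882 = -45686*√3/3 + 11769/47882 = 11769/47882 - 45686*√3/3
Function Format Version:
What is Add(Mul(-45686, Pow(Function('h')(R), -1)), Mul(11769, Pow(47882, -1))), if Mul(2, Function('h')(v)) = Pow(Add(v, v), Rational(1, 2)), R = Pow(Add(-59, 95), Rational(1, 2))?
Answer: Add(Rational(11769, 47882), Mul(Rational(-45686, 3), Pow(3, Rational(1, 2)))) ≈ -26377.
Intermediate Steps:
R = 6 (R = Pow(36, Rational(1, 2)) = 6)
Function('h')(v) = Mul(Rational(1, 2), Pow(2, Rational(1, 2)), Pow(v, Rational(1, 2))) (Function('h')(v) = Mul(Rational(1, 2), Pow(Add(v, v), Rational(1, 2))) = Mul(Rational(1, 2), Pow(Mul(2, v), Rational(1, 2))) = Mul(Rational(1, 2), Mul(Pow(2, Rational(1, 2)), Pow(v, Rational(1, 2)))) = Mul(Rational(1, 2), Pow(2, Rational(1, 2)), Pow(v, Rational(1, 2))))
Add(Mul(-45686, Pow(Function('h')(R), -1)), Mul(11769, Pow(47882, -1))) = Add(Mul(-45686, Pow(Mul(Rational(1, 2), Pow(2, Rational(1, 2)), Pow(6, Rational(1, 2))), -1)), Mul(11769, Pow(47882, -1))) = Add(Mul(-45686, Pow(Pow(3, Rational(1, 2)), -1)), Mul(11769, Rational(1, 47882))) = Add(Mul(-45686, Mul(Rational(1, 3), Pow(3, Rational(1, 2)))), Rational(11769, 47882)) = Add(Mul(Rational(-45686, 3), Pow(3, Rational(1, 2))), Rational(11769, 47882)) = Add(Rational(11769, 47882), Mul(Rational(-45686, 3), Pow(3, Rational(1, 2))))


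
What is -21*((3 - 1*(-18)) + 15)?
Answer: -756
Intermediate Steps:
-21*((3 - 1*(-18)) + 15) = -21*((3 + 18) + 15) = -21*(21 + 15) = -21*36 = -756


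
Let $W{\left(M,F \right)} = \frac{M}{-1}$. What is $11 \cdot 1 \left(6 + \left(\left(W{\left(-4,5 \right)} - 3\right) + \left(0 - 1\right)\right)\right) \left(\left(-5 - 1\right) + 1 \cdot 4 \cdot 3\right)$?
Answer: $396$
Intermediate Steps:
$W{\left(M,F \right)} = - M$ ($W{\left(M,F \right)} = M \left(-1\right) = - M$)
$11 \cdot 1 \left(6 + \left(\left(W{\left(-4,5 \right)} - 3\right) + \left(0 - 1\right)\right)\right) \left(\left(-5 - 1\right) + 1 \cdot 4 \cdot 3\right) = 11 \cdot 1 \left(6 + \left(\left(\left(-1\right) \left(-4\right) - 3\right) + \left(0 - 1\right)\right)\right) \left(\left(-5 - 1\right) + 1 \cdot 4 \cdot 3\right) = 11 \cdot 1 \left(6 + \left(\left(4 - 3\right) + \left(0 - 1\right)\right)\right) \left(-6 + 1 \cdot 12\right) = 11 \cdot 1 \left(6 + \left(1 - 1\right)\right) \left(-6 + 12\right) = 11 \cdot 1 \left(6 + 0\right) 6 = 11 \cdot 1 \cdot 6 \cdot 6 = 11 \cdot 6 \cdot 6 = 66 \cdot 6 = 396$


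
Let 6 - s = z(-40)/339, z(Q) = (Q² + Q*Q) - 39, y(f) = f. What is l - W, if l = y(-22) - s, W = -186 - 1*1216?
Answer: 468947/339 ≈ 1383.3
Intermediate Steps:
z(Q) = -39 + 2*Q² (z(Q) = (Q² + Q²) - 39 = 2*Q² - 39 = -39 + 2*Q²)
W = -1402 (W = -186 - 1216 = -1402)
s = -1127/339 (s = 6 - (-39 + 2*(-40)²)/339 = 6 - (-39 + 2*1600)/339 = 6 - (-39 + 3200)/339 = 6 - 3161/339 = -1127/339 ≈ -3.3245)
l = -6331/339 (l = -22 - 1*(-1127/339) = -22 + 1127/339 = -6331/339 ≈ -18.676)
l - W = -6331/339 - 1*(-1402) = -6331/339 + 1402 = 468947/339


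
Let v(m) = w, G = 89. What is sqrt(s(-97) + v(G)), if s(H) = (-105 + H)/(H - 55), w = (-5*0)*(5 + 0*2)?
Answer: sqrt(1919)/38 ≈ 1.1528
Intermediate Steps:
w = 0 (w = 0*(5 + 0) = 0*5 = 0)
v(m) = 0
s(H) = (-105 + H)/(-55 + H)
sqrt(s(-97) + v(G)) = sqrt((-105 - 97)/(-55 - 97) + 0) = sqrt(-202/(-152) + 0) = sqrt(-1/152*(-202) + 0) = sqrt(101/76 + 0) = sqrt(101/76) = sqrt(1919)/38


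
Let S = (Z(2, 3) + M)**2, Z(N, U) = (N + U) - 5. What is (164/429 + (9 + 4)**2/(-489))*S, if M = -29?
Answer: 719055/23309 ≈ 30.849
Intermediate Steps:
Z(N, U) = -5 + N + U
S = 841 (S = ((-5 + 2 + 3) - 29)**2 = (0 - 29)**2 = (-29)**2 = 841)
(164/429 + (9 + 4)**2/(-489))*S = (164/429 + (9 + 4)**2/(-489))*841 = (164*(1/429) + 13**2*(-1/489))*841 = (164/429 + 169*(-1/489))*841 = (164/429 - 169/489)*841 = (855/23309)*841 = 719055/23309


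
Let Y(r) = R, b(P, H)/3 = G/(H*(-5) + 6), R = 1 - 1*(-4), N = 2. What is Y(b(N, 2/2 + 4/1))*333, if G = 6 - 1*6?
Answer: 1665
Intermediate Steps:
R = 5 (R = 1 + 4 = 5)
G = 0 (G = 6 - 6 = 0)
b(P, H) = 0 (b(P, H) = 3*(0/(H*(-5) + 6)) = 3*(0/(-5*H + 6)) = 3*(0/(6 - 5*H)) = 3*0 = 0)
Y(r) = 5
Y(b(N, 2/2 + 4/1))*333 = 5*333 = 1665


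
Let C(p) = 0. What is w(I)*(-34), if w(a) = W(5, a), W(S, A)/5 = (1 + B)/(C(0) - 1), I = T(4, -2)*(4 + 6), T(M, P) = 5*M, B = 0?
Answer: 170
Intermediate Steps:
I = 200 (I = (5*4)*(4 + 6) = 20*10 = 200)
W(S, A) = -5 (W(S, A) = 5*((1 + 0)/(0 - 1)) = 5*(1/(-1)) = 5*(1*(-1)) = 5*(-1) = -5)
w(a) = -5
w(I)*(-34) = -5*(-34) = 170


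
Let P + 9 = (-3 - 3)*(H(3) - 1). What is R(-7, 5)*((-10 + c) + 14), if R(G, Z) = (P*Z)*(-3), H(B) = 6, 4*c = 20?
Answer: 5265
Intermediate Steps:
c = 5 (c = (1/4)*20 = 5)
P = -39 (P = -9 + (-3 - 3)*(6 - 1) = -9 - 6*5 = -9 - 30 = -39)
R(G, Z) = 117*Z (R(G, Z) = -39*Z*(-3) = 117*Z)
R(-7, 5)*((-10 + c) + 14) = (117*5)*((-10 + 5) + 14) = 585*(-5 + 14) = 585*9 = 5265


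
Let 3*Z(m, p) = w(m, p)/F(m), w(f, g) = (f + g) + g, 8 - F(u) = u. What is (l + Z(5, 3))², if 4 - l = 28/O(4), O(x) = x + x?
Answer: 961/324 ≈ 2.9660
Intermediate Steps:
F(u) = 8 - u
O(x) = 2*x
w(f, g) = f + 2*g
l = ½ (l = 4 - 28/(2*4) = 4 - 28/8 = 4 - 1*7/2 = 4 - 7/2 = ½ ≈ 0.50000)
Z(m, p) = (m + 2*p)/(3*(8 - m)) (Z(m, p) = ((m + 2*p)/(8 - m))/3 = (m + 2*p)/(3*(8 - m)))
(l + Z(5, 3))² = (½ + (-1*5 - 2*3)/(3*(-8 + 5)))² = (½ + (⅓)*(-5 - 6)/(-3))² = (½ + (⅓)*(-⅓)*(-11))² = (½ + 11/9)² = (31/18)² = 961/324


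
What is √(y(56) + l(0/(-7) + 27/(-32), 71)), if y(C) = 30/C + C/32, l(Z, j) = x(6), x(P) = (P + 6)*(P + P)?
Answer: 32*√7/7 ≈ 12.095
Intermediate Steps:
x(P) = 2*P*(6 + P) (x(P) = (6 + P)*(2*P) = 2*P*(6 + P))
l(Z, j) = 144 (l(Z, j) = 2*6*(6 + 6) = 2*6*12 = 144)
y(C) = 30/C + C/32 (y(C) = 30/C + C*(1/32) = 30/C + C/32)
√(y(56) + l(0/(-7) + 27/(-32), 71)) = √((30/56 + (1/32)*56) + 144) = √((30*(1/56) + 7/4) + 144) = √((15/28 + 7/4) + 144) = √(16/7 + 144) = √(1024/7) = 32*√7/7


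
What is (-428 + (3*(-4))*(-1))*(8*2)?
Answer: -6656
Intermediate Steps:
(-428 + (3*(-4))*(-1))*(8*2) = (-428 - 12*(-1))*16 = (-428 + 12)*16 = -416*16 = -6656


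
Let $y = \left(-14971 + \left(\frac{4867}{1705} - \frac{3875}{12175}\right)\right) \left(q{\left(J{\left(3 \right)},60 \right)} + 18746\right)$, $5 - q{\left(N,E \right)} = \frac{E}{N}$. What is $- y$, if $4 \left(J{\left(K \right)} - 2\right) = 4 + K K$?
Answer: $\frac{52592834094277}{187495} \approx 2.805 \cdot 10^{8}$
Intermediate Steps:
$J{\left(K \right)} = 3 + \frac{K^{2}}{4}$ ($J{\left(K \right)} = 2 + \frac{4 + K K}{4} = 2 + \frac{4 + K^{2}}{4} = 2 + \left(1 + \frac{K^{2}}{4}\right) = 3 + \frac{K^{2}}{4}$)
$q{\left(N,E \right)} = 5 - \frac{E}{N}$
$y = - \frac{52592834094277}{187495}$ ($y = \left(-14971 + \left(\frac{4867}{1705} - \frac{3875}{12175}\right)\right) \left(\left(5 - \frac{60}{3 + \frac{3^{2}}{4}}\right) + 18746\right) = \left(-14971 + \left(4867 \cdot \frac{1}{1705} - \frac{155}{487}\right)\right) \left(\left(5 - \frac{60}{3 + \frac{1}{4} \cdot 9}\right) + 18746\right) = \left(-14971 + \left(\frac{157}{55} - \frac{155}{487}\right)\right) \left(\left(5 - \frac{60}{3 + \frac{9}{4}}\right) + 18746\right) = \left(-14971 + \frac{67934}{26785}\right) \left(\left(5 - \frac{60}{\frac{21}{4}}\right) + 18746\right) = - \frac{400930301 \left(\left(5 - 60 \cdot \frac{4}{21}\right) + 18746\right)}{26785} = - \frac{400930301 \left(\left(5 - \frac{80}{7}\right) + 18746\right)}{26785} = - \frac{400930301 \left(- \frac{45}{7} + 18746\right)}{26785} = \left(- \frac{400930301}{26785}\right) \frac{131177}{7} = - \frac{52592834094277}{187495} \approx -2.805 \cdot 10^{8}$)
$- y = \left(-1\right) \left(- \frac{52592834094277}{187495}\right) = \frac{52592834094277}{187495}$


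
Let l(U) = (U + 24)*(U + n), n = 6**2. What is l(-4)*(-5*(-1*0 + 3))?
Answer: -9600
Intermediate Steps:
n = 36
l(U) = (24 + U)*(36 + U) (l(U) = (U + 24)*(U + 36) = (24 + U)*(36 + U))
l(-4)*(-5*(-1*0 + 3)) = (864 + (-4)**2 + 60*(-4))*(-5*(-1*0 + 3)) = (864 + 16 - 240)*(-5*(0 + 3)) = 640*(-5*3) = 640*(-15) = -9600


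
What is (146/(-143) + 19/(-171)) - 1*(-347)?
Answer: 445132/1287 ≈ 345.87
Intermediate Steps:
(146/(-143) + 19/(-171)) - 1*(-347) = (146*(-1/143) + 19*(-1/171)) + 347 = (-146/143 - ⅑) + 347 = -1457/1287 + 347 = 445132/1287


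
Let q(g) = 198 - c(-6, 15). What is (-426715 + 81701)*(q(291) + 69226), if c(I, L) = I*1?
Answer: -23954322020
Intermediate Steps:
c(I, L) = I
q(g) = 204 (q(g) = 198 - 1*(-6) = 198 + 6 = 204)
(-426715 + 81701)*(q(291) + 69226) = (-426715 + 81701)*(204 + 69226) = -345014*69430 = -23954322020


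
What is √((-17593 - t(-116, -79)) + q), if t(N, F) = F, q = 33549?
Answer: √16035 ≈ 126.63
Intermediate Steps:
√((-17593 - t(-116, -79)) + q) = √((-17593 - 1*(-79)) + 33549) = √((-17593 + 79) + 33549) = √(-17514 + 33549) = √16035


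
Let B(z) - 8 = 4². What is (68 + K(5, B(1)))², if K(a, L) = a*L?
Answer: 35344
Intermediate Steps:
B(z) = 24 (B(z) = 8 + 4² = 8 + 16 = 24)
K(a, L) = L*a
(68 + K(5, B(1)))² = (68 + 24*5)² = (68 + 120)² = 188² = 35344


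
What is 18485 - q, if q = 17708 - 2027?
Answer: 2804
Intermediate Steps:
q = 15681
18485 - q = 18485 - 1*15681 = 18485 - 15681 = 2804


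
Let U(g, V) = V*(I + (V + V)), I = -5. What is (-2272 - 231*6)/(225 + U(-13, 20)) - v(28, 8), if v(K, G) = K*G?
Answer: -210858/925 ≈ -227.95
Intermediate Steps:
U(g, V) = V*(-5 + 2*V) (U(g, V) = V*(-5 + (V + V)) = V*(-5 + 2*V))
v(K, G) = G*K
(-2272 - 231*6)/(225 + U(-13, 20)) - v(28, 8) = (-2272 - 231*6)/(225 + 20*(-5 + 2*20)) - 8*28 = (-2272 - 1386)/(225 + 20*(-5 + 40)) - 1*224 = -3658/(225 + 20*35) - 224 = -3658/(225 + 700) - 224 = -3658/925 - 224 = -210858/925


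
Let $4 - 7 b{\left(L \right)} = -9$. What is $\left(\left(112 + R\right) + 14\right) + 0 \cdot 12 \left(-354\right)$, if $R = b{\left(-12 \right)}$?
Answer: $\frac{895}{7} \approx 127.86$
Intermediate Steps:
$b{\left(L \right)} = \frac{13}{7}$ ($b{\left(L \right)} = \frac{4}{7} - - \frac{9}{7} = \frac{4}{7} + \frac{9}{7} = \frac{13}{7}$)
$R = \frac{13}{7} \approx 1.8571$
$\left(\left(112 + R\right) + 14\right) + 0 \cdot 12 \left(-354\right) = \left(\left(112 + \frac{13}{7}\right) + 14\right) + 0 \cdot 12 \left(-354\right) = \left(\frac{797}{7} + 14\right) + 0 \left(-354\right) = \frac{895}{7} + 0 = \frac{895}{7}$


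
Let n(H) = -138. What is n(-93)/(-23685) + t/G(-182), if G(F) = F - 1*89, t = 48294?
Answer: -381268664/2139545 ≈ -178.20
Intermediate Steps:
G(F) = -89 + F (G(F) = F - 89 = -89 + F)
n(-93)/(-23685) + t/G(-182) = -138/(-23685) + 48294/(-89 - 182) = -138*(-1/23685) + 48294/(-271) = 46/7895 + 48294*(-1/271) = 46/7895 - 48294/271 = -381268664/2139545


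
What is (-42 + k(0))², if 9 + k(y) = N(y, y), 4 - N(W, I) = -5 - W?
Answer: 1764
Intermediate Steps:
N(W, I) = 9 + W (N(W, I) = 4 - (-5 - W) = 4 + (5 + W) = 9 + W)
k(y) = y (k(y) = -9 + (9 + y) = y)
(-42 + k(0))² = (-42 + 0)² = (-42)² = 1764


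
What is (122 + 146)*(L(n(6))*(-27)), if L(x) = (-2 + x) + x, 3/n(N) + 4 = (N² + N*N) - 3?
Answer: 897264/65 ≈ 13804.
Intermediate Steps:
n(N) = 3/(-7 + 2*N²) (n(N) = 3/(-4 + ((N² + N*N) - 3)) = 3/(-4 + ((N² + N²) - 3)) = 3/(-4 + (2*N² - 3)) = 3/(-4 + (-3 + 2*N²)) = 3/(-7 + 2*N²))
L(x) = -2 + 2*x
(122 + 146)*(L(n(6))*(-27)) = (122 + 146)*((-2 + 2*(3/(-7 + 2*6²)))*(-27)) = 268*((-2 + 2*(3/(-7 + 2*36)))*(-27)) = 268*((-2 + 2*(3/(-7 + 72)))*(-27)) = 268*((-2 + 2*(3/65))*(-27)) = 268*((-2 + 6/65)*(-27)) = 268*(-124/65*(-27)) = 268*(3348/65) = 897264/65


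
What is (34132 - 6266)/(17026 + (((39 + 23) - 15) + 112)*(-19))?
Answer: 27866/14005 ≈ 1.9897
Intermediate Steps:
(34132 - 6266)/(17026 + (((39 + 23) - 15) + 112)*(-19)) = 27866/(17026 + ((62 - 15) + 112)*(-19)) = 27866/(17026 + (47 + 112)*(-19)) = 27866/(17026 + 159*(-19)) = 27866/(17026 - 3021) = 27866/14005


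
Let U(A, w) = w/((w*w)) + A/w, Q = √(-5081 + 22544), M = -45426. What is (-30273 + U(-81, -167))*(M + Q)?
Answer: 229651642686/167 - 5055511*√17463/167 ≈ 1.3712e+9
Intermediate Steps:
Q = √17463 ≈ 132.15
U(A, w) = 1/w + A/w (U(A, w) = w/(w²) + A/w = w/w² + A/w = 1/w + A/w)
(-30273 + U(-81, -167))*(M + Q) = (-30273 + (1 - 81)/(-167))*(-45426 + √17463) = (-30273 - 1/167*(-80))*(-45426 + √17463) = (-30273 + 80/167)*(-45426 + √17463) = -5055511*(-45426 + √17463)/167 = 229651642686/167 - 5055511*√17463/167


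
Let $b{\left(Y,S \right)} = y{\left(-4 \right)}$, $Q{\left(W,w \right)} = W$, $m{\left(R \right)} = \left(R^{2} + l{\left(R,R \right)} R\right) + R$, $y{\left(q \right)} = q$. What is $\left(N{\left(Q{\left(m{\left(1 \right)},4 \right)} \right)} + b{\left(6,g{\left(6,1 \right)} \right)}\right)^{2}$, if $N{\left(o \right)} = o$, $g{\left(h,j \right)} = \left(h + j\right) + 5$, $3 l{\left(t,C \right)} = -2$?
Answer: $\frac{64}{9} \approx 7.1111$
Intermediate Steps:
$l{\left(t,C \right)} = - \frac{2}{3}$ ($l{\left(t,C \right)} = \frac{1}{3} \left(-2\right) = - \frac{2}{3}$)
$g{\left(h,j \right)} = 5 + h + j$
$m{\left(R \right)} = R^{2} + \frac{R}{3}$ ($m{\left(R \right)} = \left(R^{2} - \frac{2 R}{3}\right) + R = R^{2} + \frac{R}{3}$)
$b{\left(Y,S \right)} = -4$
$\left(N{\left(Q{\left(m{\left(1 \right)},4 \right)} \right)} + b{\left(6,g{\left(6,1 \right)} \right)}\right)^{2} = \left(1 \left(\frac{1}{3} + 1\right) - 4\right)^{2} = \left(1 \cdot \frac{4}{3} - 4\right)^{2} = \left(\frac{4}{3} - 4\right)^{2} = \left(- \frac{8}{3}\right)^{2} = \frac{64}{9}$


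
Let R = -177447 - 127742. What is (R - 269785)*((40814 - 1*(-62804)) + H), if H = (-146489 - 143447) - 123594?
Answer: 178191342288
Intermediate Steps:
R = -305189
H = -413530 (H = -289936 - 123594 = -413530)
(R - 269785)*((40814 - 1*(-62804)) + H) = (-305189 - 269785)*((40814 - 1*(-62804)) - 413530) = -574974*((40814 + 62804) - 413530) = -574974*(103618 - 413530) = -574974*(-309912) = 178191342288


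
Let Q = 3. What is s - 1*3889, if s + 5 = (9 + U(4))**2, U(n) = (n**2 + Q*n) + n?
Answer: -2213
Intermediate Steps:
U(n) = n**2 + 4*n (U(n) = (n**2 + 3*n) + n = n**2 + 4*n)
s = 1676 (s = -5 + (9 + 4*(4 + 4))**2 = -5 + (9 + 4*8)**2 = -5 + (9 + 32)**2 = -5 + 41**2 = -5 + 1681 = 1676)
s - 1*3889 = 1676 - 1*3889 = 1676 - 3889 = -2213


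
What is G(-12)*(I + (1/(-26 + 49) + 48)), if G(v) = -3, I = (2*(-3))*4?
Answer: -1659/23 ≈ -72.130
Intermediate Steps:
I = -24 (I = -6*4 = -24)
G(-12)*(I + (1/(-26 + 49) + 48)) = -3*(-24 + (1/(-26 + 49) + 48)) = -3*(-24 + (1/23 + 48)) = -3*(-24 + 1105/23) = -3*553/23 = -1659/23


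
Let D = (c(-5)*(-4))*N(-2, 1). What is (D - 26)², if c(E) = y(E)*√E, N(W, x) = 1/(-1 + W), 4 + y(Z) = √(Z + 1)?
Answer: 4*(39 + 4*I*√5*(2 - I))²/9 ≈ 879.4 + 762.36*I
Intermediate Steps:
y(Z) = -4 + √(1 + Z) (y(Z) = -4 + √(Z + 1) = -4 + √(1 + Z))
c(E) = √E*(-4 + √(1 + E)) (c(E) = (-4 + √(1 + E))*√E = √E*(-4 + √(1 + E)))
D = 4*I*√5*(-4 + 2*I)/3 (D = ((√(-5)*(-4 + √(1 - 5)))*(-4))/(-1 - 2) = (((I*√5)*(-4 + √(-4)))*(-4))/(-3) = (((I*√5)*(-4 + 2*I))*(-4))*(-⅓) = ((I*√5*(-4 + 2*I))*(-4))*(-⅓) = -4*I*√5*(-4 + 2*I)*(-⅓) = 4*I*√5*(-4 + 2*I)/3 ≈ -5.9628 - 11.926*I)
(D - 26)² = (8*I*√5*(-2 + I)/3 - 26)² = (-26 + 8*I*√5*(-2 + I)/3)²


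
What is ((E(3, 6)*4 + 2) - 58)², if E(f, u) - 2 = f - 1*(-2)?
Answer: 784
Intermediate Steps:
E(f, u) = 4 + f (E(f, u) = 2 + (f - 1*(-2)) = 2 + (f + 2) = 2 + (2 + f) = 4 + f)
((E(3, 6)*4 + 2) - 58)² = (((4 + 3)*4 + 2) - 58)² = ((7*4 + 2) - 58)² = ((28 + 2) - 58)² = (30 - 58)² = (-28)² = 784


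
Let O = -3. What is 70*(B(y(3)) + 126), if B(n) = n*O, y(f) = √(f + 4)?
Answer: 8820 - 210*√7 ≈ 8264.4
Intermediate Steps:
y(f) = √(4 + f)
B(n) = -3*n (B(n) = n*(-3) = -3*n)
70*(B(y(3)) + 126) = 70*(-3*√(4 + 3) + 126) = 70*(-3*√7 + 126) = 70*(126 - 3*√7) = 8820 - 210*√7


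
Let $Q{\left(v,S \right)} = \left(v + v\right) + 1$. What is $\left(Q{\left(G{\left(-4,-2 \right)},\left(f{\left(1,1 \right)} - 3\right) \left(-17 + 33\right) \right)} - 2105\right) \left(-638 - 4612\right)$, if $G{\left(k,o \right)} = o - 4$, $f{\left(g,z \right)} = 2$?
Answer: $11109000$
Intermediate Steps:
$G{\left(k,o \right)} = -4 + o$ ($G{\left(k,o \right)} = o - 4 = -4 + o$)
$Q{\left(v,S \right)} = 1 + 2 v$ ($Q{\left(v,S \right)} = 2 v + 1 = 1 + 2 v$)
$\left(Q{\left(G{\left(-4,-2 \right)},\left(f{\left(1,1 \right)} - 3\right) \left(-17 + 33\right) \right)} - 2105\right) \left(-638 - 4612\right) = \left(\left(1 + 2 \left(-4 - 2\right)\right) - 2105\right) \left(-638 - 4612\right) = \left(\left(1 + 2 \left(-6\right)\right) - 2105\right) \left(-638 - 4612\right) = \left(\left(1 - 12\right) - 2105\right) \left(-5250\right) = \left(-11 - 2105\right) \left(-5250\right) = \left(-2116\right) \left(-5250\right) = 11109000$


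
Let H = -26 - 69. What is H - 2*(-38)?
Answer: -19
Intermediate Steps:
H = -95
H - 2*(-38) = -95 - 2*(-38) = -95 + 76 = -19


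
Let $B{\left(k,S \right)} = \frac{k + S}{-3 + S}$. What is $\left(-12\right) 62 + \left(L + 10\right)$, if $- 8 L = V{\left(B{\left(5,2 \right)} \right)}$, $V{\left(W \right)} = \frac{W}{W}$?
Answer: $- \frac{5873}{8} \approx -734.13$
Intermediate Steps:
$B{\left(k,S \right)} = \frac{S + k}{-3 + S}$
$V{\left(W \right)} = 1$
$L = - \frac{1}{8}$ ($L = \left(- \frac{1}{8}\right) 1 = - \frac{1}{8} \approx -0.125$)
$\left(-12\right) 62 + \left(L + 10\right) = \left(-12\right) 62 + \left(- \frac{1}{8} + 10\right) = -744 + \frac{79}{8} = - \frac{5873}{8}$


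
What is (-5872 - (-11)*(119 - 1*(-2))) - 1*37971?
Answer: -42512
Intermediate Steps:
(-5872 - (-11)*(119 - 1*(-2))) - 1*37971 = (-5872 - (-11)*(119 + 2)) - 37971 = (-5872 - (-11)*121) - 37971 = (-5872 - 1*(-1331)) - 37971 = (-5872 + 1331) - 37971 = -4541 - 37971 = -42512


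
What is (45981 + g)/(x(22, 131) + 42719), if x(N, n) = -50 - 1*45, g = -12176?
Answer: 33805/42624 ≈ 0.79310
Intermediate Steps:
x(N, n) = -95 (x(N, n) = -50 - 45 = -95)
(45981 + g)/(x(22, 131) + 42719) = (45981 - 12176)/(-95 + 42719) = 33805/42624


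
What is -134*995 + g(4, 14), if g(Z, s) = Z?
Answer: -133326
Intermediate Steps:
-134*995 + g(4, 14) = -134*995 + 4 = -133330 + 4 = -133326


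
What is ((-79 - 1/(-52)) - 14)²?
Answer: 23377225/2704 ≈ 8645.4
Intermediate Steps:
((-79 - 1/(-52)) - 14)² = ((-79 - 1*(-1/52)) - 14)² = ((-79 + 1/52) - 14)² = (-4107/52 - 14)² = (-4835/52)² = 23377225/2704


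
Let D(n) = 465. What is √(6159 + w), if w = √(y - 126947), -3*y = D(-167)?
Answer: √(6159 + I*√127102) ≈ 78.512 + 2.2704*I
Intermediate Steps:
y = -155 (y = -⅓*465 = -155)
w = I*√127102 (w = √(-155 - 126947) = √(-127102) = I*√127102 ≈ 356.51*I)
√(6159 + w) = √(6159 + I*√127102)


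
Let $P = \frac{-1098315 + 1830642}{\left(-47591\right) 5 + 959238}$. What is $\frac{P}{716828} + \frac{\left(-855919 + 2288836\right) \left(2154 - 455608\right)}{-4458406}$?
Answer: $\frac{167975109954466765836897}{1152577868649811772} \approx 1.4574 \cdot 10^{5}$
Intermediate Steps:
$P = \frac{732327}{721283}$ ($P = \frac{732327}{-237955 + 959238} = \frac{732327}{721283} \approx 1.0153$)
$\frac{P}{716828} + \frac{\left(-855919 + 2288836\right) \left(2154 - 455608\right)}{-4458406} = \frac{732327}{721283 \cdot 716828} + \frac{\left(-855919 + 2288836\right) \left(2154 - 455608\right)}{-4458406} = \frac{732327}{721283} \cdot \frac{1}{716828} + 1432917 \left(-453454\right) \left(- \frac{1}{4458406}\right) = \frac{732327}{517035850324} - - \frac{324880972659}{2229203} = \frac{732327}{517035850324} + \frac{324880972659}{2229203} = \frac{167975109954466765836897}{1152577868649811772}$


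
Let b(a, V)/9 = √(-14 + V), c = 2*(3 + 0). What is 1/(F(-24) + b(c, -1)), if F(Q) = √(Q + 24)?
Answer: -I*√15/135 ≈ -0.028689*I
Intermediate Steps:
c = 6 (c = 2*3 = 6)
b(a, V) = 9*√(-14 + V)
F(Q) = √(24 + Q)
1/(F(-24) + b(c, -1)) = 1/(√(24 - 24) + 9*√(-14 - 1)) = 1/(√0 + 9*√(-15)) = 1/(0 + 9*(I*√15)) = 1/(0 + 9*I*√15) = 1/(9*I*√15) = -I*√15/135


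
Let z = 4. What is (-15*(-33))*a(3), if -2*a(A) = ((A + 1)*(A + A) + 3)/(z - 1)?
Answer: -4455/2 ≈ -2227.5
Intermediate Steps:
a(A) = -½ - A*(1 + A)/3 (a(A) = -((A + 1)*(A + A) + 3)/(2*(4 - 1)) = -((1 + A)*(2*A) + 3)/(2*3) = -(2*A*(1 + A) + 3)/(2*3) = -(3 + 2*A*(1 + A))/(2*3) = -(1 + 2*A*(1 + A)/3)/2 = -½ - A*(1 + A)/3)
(-15*(-33))*a(3) = (-15*(-33))*(-½ - ⅓*3 - ⅓*3²) = 495*(-½ - 1 - ⅓*9) = 495*(-½ - 1 - 3) = 495*(-9/2) = -4455/2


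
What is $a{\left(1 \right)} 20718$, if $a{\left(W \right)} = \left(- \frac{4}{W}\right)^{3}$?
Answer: $-1325952$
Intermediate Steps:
$a{\left(W \right)} = - \frac{64}{W^{3}}$
$a{\left(1 \right)} 20718 = - 64 \cdot 1^{-3} \cdot 20718 = \left(-64\right) 1 \cdot 20718 = \left(-64\right) 20718 = -1325952$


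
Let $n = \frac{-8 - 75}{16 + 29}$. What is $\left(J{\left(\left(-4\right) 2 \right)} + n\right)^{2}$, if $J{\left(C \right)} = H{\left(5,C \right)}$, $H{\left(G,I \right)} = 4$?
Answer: $\frac{9409}{2025} \approx 4.6464$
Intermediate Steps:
$J{\left(C \right)} = 4$
$n = - \frac{83}{45} \approx -1.8444$
$\left(J{\left(\left(-4\right) 2 \right)} + n\right)^{2} = \left(4 - \frac{83}{45}\right)^{2} = \left(\frac{97}{45}\right)^{2} = \frac{9409}{2025}$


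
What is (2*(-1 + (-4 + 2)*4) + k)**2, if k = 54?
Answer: 1296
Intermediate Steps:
(2*(-1 + (-4 + 2)*4) + k)**2 = (2*(-1 + (-4 + 2)*4) + 54)**2 = (2*(-1 - 2*4) + 54)**2 = (2*(-1 - 8) + 54)**2 = (2*(-9) + 54)**2 = (-18 + 54)**2 = 36**2 = 1296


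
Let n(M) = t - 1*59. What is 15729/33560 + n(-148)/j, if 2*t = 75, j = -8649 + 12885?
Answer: 8238313/17770020 ≈ 0.46361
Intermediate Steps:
j = 4236
t = 75/2 (t = (1/2)*75 = 75/2 ≈ 37.500)
n(M) = -43/2 (n(M) = 75/2 - 1*59 = 75/2 - 59 = -43/2)
15729/33560 + n(-148)/j = 15729/33560 - 43/2/4236 = 15729*(1/33560) - 43/2*1/4236 = 15729/33560 - 43/8472 = 8238313/17770020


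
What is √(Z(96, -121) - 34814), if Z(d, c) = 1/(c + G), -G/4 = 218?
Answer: I*√34328310879/993 ≈ 186.59*I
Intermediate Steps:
G = -872 (G = -4*218 = -872)
Z(d, c) = 1/(-872 + c) (Z(d, c) = 1/(c - 872) = 1/(-872 + c))
√(Z(96, -121) - 34814) = √(1/(-872 - 121) - 34814) = √(1/(-993) - 34814) = √(-1/993 - 34814) = √(-34570303/993) = I*√34328310879/993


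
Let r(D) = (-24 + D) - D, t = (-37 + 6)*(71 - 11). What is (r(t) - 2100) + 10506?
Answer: 8382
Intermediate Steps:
t = -1860 (t = -31*60 = -1860)
r(D) = -24
(r(t) - 2100) + 10506 = (-24 - 2100) + 10506 = -2124 + 10506 = 8382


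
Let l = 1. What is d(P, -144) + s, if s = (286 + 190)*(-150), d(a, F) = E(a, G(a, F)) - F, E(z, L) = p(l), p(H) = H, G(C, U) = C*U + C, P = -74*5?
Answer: -71255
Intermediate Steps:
P = -370
G(C, U) = C + C*U
E(z, L) = 1
d(a, F) = 1 - F
s = -71400 (s = 476*(-150) = -71400)
d(P, -144) + s = (1 - 1*(-144)) - 71400 = (1 + 144) - 71400 = 145 - 71400 = -71255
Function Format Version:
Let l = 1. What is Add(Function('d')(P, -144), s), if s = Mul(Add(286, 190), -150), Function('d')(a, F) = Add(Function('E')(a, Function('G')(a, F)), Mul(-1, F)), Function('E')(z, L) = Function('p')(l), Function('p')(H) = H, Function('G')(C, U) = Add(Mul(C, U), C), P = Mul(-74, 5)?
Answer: -71255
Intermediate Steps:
P = -370
Function('G')(C, U) = Add(C, Mul(C, U))
Function('E')(z, L) = 1
Function('d')(a, F) = Add(1, Mul(-1, F))
s = -71400 (s = Mul(476, -150) = -71400)
Add(Function('d')(P, -144), s) = Add(Add(1, Mul(-1, -144)), -71400) = Add(Add(1, 144), -71400) = Add(145, -71400) = -71255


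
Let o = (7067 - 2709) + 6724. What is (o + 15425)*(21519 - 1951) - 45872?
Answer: 518643104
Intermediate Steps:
o = 11082 (o = 4358 + 6724 = 11082)
(o + 15425)*(21519 - 1951) - 45872 = (11082 + 15425)*(21519 - 1951) - 45872 = 26507*19568 - 45872 = 518688976 - 45872 = 518643104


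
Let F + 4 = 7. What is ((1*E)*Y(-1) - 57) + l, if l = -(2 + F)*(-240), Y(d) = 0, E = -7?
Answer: 1143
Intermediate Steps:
F = 3 (F = -4 + 7 = 3)
l = 1200 (l = -(2 + 3)*(-240) = -1*5*(-240) = -5*(-240) = 1200)
((1*E)*Y(-1) - 57) + l = ((1*(-7))*0 - 57) + 1200 = (-7*0 - 57) + 1200 = (0 - 57) + 1200 = -57 + 1200 = 1143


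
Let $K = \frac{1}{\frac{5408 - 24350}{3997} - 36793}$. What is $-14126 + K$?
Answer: $- \frac{296808576705}{21011509} \approx -14126.0$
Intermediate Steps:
$K = - \frac{571}{21011509}$ ($K = \frac{1}{\left(5408 - 24350\right) \frac{1}{3997} - 36793} = \frac{1}{\left(-18942\right) \frac{1}{3997} - 36793} = \frac{1}{- \frac{2706}{571} - 36793} = \frac{1}{- \frac{21011509}{571}} = - \frac{571}{21011509} \approx -2.7176 \cdot 10^{-5}$)
$-14126 + K = -14126 - \frac{571}{21011509} = - \frac{296808576705}{21011509}$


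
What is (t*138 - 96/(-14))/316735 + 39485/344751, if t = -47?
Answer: 71908133471/764362955895 ≈ 0.094076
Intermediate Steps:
(t*138 - 96/(-14))/316735 + 39485/344751 = (-47*138 - 96/(-14))/316735 + 39485/344751 = (-6486 - 96*(-1/14))*(1/316735) + 39485*(1/344751) = (-6486 + 48/7)*(1/316735) + 39485/344751 = -45354/7*1/316735 + 39485/344751 = -45354/2217145 + 39485/344751 = 71908133471/764362955895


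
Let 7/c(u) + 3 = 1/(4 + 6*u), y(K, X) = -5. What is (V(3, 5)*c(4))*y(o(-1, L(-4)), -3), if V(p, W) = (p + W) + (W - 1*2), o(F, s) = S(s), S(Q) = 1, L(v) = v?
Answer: 10780/83 ≈ 129.88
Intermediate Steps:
o(F, s) = 1
c(u) = 7/(-3 + 1/(4 + 6*u))
V(p, W) = -2 + p + 2*W (V(p, W) = (W + p) + (W - 2) = (W + p) + (-2 + W) = -2 + p + 2*W)
(V(3, 5)*c(4))*y(o(-1, L(-4)), -3) = ((-2 + 3 + 2*5)*(14*(-2 - 3*4)/(11 + 18*4)))*(-5) = ((-2 + 3 + 10)*(14*(-2 - 12)/(11 + 72)))*(-5) = (11*(14*(-14)/83))*(-5) = (11*(14*(1/83)*(-14)))*(-5) = (11*(-196/83))*(-5) = -2156/83*(-5) = 10780/83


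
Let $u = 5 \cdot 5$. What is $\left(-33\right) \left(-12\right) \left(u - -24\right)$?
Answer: $19404$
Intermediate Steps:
$u = 25$
$\left(-33\right) \left(-12\right) \left(u - -24\right) = \left(-33\right) \left(-12\right) \left(25 - -24\right) = 396 \left(25 + 24\right) = 396 \cdot 49 = 19404$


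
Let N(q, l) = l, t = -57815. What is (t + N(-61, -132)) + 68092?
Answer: 10145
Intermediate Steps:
(t + N(-61, -132)) + 68092 = (-57815 - 132) + 68092 = -57947 + 68092 = 10145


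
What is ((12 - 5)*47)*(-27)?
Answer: -8883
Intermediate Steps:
((12 - 5)*47)*(-27) = (7*47)*(-27) = 329*(-27) = -8883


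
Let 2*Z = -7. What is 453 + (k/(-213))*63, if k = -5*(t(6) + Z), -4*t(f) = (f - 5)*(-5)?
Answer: 127707/284 ≈ 449.67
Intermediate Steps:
t(f) = -25/4 + 5*f/4 (t(f) = -(f - 5)*(-5)/4 = -(-5 + f)*(-5)/4 = -(25 - 5*f)/4 = -25/4 + 5*f/4)
Z = -7/2 (Z = (½)*(-7) = -7/2 ≈ -3.5000)
k = 45/4 (k = -5*((-25/4 + (5/4)*6) - 7/2) = -5*((-25/4 + 15/2) - 7/2) = -5*(5/4 - 7/2) = -5*(-9/4) = 45/4 ≈ 11.250)
453 + (k/(-213))*63 = 453 + ((45/4)/(-213))*63 = 453 + ((45/4)*(-1/213))*63 = 453 - 15/284*63 = 453 - 945/284 = 127707/284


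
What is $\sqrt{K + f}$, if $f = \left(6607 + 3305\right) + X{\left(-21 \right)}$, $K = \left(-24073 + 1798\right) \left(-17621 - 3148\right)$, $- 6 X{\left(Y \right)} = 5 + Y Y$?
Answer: $\frac{\sqrt{4163753814}}{3} \approx 21509.0$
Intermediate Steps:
$X{\left(Y \right)} = - \frac{5}{6} - \frac{Y^{2}}{6}$ ($X{\left(Y \right)} = - \frac{5 + Y Y}{6} = - \frac{5 + Y^{2}}{6} = - \frac{5}{6} - \frac{Y^{2}}{6}$)
$K = 462629475$ ($K = \left(-22275\right) \left(-20769\right) = 462629475$)
$f = \frac{29513}{3}$ ($f = \left(6607 + 3305\right) - \left(\frac{5}{6} + \frac{\left(-21\right)^{2}}{6}\right) = 9912 - \frac{223}{3} = \frac{29513}{3} \approx 9837.7$)
$\sqrt{K + f} = \sqrt{462629475 + \frac{29513}{3}} = \sqrt{\frac{1387917938}{3}} = \frac{\sqrt{4163753814}}{3}$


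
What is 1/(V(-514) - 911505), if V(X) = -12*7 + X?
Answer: -1/912103 ≈ -1.0964e-6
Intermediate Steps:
V(X) = -84 + X
1/(V(-514) - 911505) = 1/((-84 - 514) - 911505) = 1/(-598 - 911505) = 1/(-912103) = -1/912103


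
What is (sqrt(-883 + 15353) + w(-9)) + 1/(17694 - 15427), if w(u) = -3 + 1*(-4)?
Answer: -15868/2267 + sqrt(14470) ≈ 113.29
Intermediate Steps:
w(u) = -7 (w(u) = -3 - 4 = -7)
(sqrt(-883 + 15353) + w(-9)) + 1/(17694 - 15427) = (sqrt(-883 + 15353) - 7) + 1/(17694 - 15427) = (sqrt(14470) - 7) + 1/2267 = (-7 + sqrt(14470)) + 1/2267 = -15868/2267 + sqrt(14470)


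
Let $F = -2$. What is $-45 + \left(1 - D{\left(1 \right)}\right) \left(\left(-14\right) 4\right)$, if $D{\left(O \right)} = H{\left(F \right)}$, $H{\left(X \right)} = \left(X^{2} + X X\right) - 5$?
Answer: $67$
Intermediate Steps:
$H{\left(X \right)} = -5 + 2 X^{2}$ ($H{\left(X \right)} = \left(X^{2} + X^{2}\right) - 5 = 2 X^{2} - 5 = -5 + 2 X^{2}$)
$D{\left(O \right)} = 3$ ($D{\left(O \right)} = -5 + 2 \left(-2\right)^{2} = -5 + 2 \cdot 4 = -5 + 8 = 3$)
$-45 + \left(1 - D{\left(1 \right)}\right) \left(\left(-14\right) 4\right) = -45 + \left(1 - 3\right) \left(\left(-14\right) 4\right) = -45 + \left(1 - 3\right) \left(-56\right) = -45 - -112 = -45 + 112 = 67$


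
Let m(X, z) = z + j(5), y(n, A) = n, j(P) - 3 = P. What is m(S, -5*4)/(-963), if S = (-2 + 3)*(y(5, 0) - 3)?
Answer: 4/321 ≈ 0.012461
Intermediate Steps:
j(P) = 3 + P
S = 2 (S = (-2 + 3)*(5 - 3) = 1*2 = 2)
m(X, z) = 8 + z (m(X, z) = z + (3 + 5) = z + 8 = 8 + z)
m(S, -5*4)/(-963) = (8 - 5*4)/(-963) = (8 - 20)*(-1/963) = -12*(-1/963) = 4/321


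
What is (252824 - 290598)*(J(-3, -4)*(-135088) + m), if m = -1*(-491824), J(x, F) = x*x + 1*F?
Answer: 6935910784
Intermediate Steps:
J(x, F) = F + x**2 (J(x, F) = x**2 + F = F + x**2)
m = 491824
(252824 - 290598)*(J(-3, -4)*(-135088) + m) = (252824 - 290598)*((-4 + (-3)**2)*(-135088) + 491824) = -37774*((-4 + 9)*(-135088) + 491824) = -37774*(5*(-135088) + 491824) = -37774*(-675440 + 491824) = -37774*(-183616) = 6935910784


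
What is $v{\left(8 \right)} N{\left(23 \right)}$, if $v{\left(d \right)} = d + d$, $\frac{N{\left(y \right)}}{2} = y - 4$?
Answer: $608$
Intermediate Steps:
$N{\left(y \right)} = -8 + 2 y$ ($N{\left(y \right)} = 2 \left(y - 4\right) = 2 \left(-4 + y\right) = -8 + 2 y$)
$v{\left(d \right)} = 2 d$
$v{\left(8 \right)} N{\left(23 \right)} = 2 \cdot 8 \left(-8 + 2 \cdot 23\right) = 16 \left(-8 + 46\right) = 16 \cdot 38 = 608$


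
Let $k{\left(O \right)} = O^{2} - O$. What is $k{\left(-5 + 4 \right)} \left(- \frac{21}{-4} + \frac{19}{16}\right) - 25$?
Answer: $- \frac{97}{8} \approx -12.125$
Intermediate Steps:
$k{\left(-5 + 4 \right)} \left(- \frac{21}{-4} + \frac{19}{16}\right) - 25 = \left(-5 + 4\right) \left(-1 + \left(-5 + 4\right)\right) \left(- \frac{21}{-4} + \frac{19}{16}\right) - 25 = - (-1 - 1) \left(\left(-21\right) \left(- \frac{1}{4}\right) + 19 \cdot \frac{1}{16}\right) - 25 = \left(-1\right) \left(-2\right) \left(\frac{21}{4} + \frac{19}{16}\right) - 25 = 2 \cdot \frac{103}{16} - 25 = \frac{103}{8} - 25 = - \frac{97}{8}$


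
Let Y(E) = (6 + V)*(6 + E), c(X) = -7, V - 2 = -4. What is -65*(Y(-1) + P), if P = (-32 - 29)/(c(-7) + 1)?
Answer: -11765/6 ≈ -1960.8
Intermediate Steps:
V = -2 (V = 2 - 4 = -2)
P = 61/6 (P = (-32 - 29)/(-7 + 1) = -61/(-6) = -61*(-⅙) = 61/6 ≈ 10.167)
Y(E) = 24 + 4*E (Y(E) = (6 - 2)*(6 + E) = 4*(6 + E) = 24 + 4*E)
-65*(Y(-1) + P) = -65*((24 + 4*(-1)) + 61/6) = -65*((24 - 4) + 61/6) = -65*(20 + 61/6) = -65*181/6 = -11765/6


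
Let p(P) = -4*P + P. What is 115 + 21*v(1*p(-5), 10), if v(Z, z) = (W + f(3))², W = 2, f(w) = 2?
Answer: 451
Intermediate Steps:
p(P) = -3*P
v(Z, z) = 16 (v(Z, z) = (2 + 2)² = 4² = 16)
115 + 21*v(1*p(-5), 10) = 115 + 21*16 = 115 + 336 = 451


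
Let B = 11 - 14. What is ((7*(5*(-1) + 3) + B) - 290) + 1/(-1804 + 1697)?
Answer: -32850/107 ≈ -307.01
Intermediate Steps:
B = -3
((7*(5*(-1) + 3) + B) - 290) + 1/(-1804 + 1697) = ((7*(5*(-1) + 3) - 3) - 290) + 1/(-1804 + 1697) = ((7*(-5 + 3) - 3) - 290) + 1/(-107) = ((7*(-2) - 3) - 290) - 1/107 = ((-14 - 3) - 290) - 1/107 = (-17 - 290) - 1/107 = -307 - 1/107 = -32850/107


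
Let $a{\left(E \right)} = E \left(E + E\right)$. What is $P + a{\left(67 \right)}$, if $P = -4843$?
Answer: $4135$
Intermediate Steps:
$a{\left(E \right)} = 2 E^{2}$ ($a{\left(E \right)} = E 2 E = 2 E^{2}$)
$P + a{\left(67 \right)} = -4843 + 2 \cdot 67^{2} = -4843 + 2 \cdot 4489 = -4843 + 8978 = 4135$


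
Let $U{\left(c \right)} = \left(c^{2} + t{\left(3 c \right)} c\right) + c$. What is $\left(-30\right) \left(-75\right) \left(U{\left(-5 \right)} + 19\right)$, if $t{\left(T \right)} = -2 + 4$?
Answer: $65250$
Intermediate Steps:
$t{\left(T \right)} = 2$
$U{\left(c \right)} = c^{2} + 3 c$ ($U{\left(c \right)} = \left(c^{2} + 2 c\right) + c = c^{2} + 3 c$)
$\left(-30\right) \left(-75\right) \left(U{\left(-5 \right)} + 19\right) = \left(-30\right) \left(-75\right) \left(- 5 \left(3 - 5\right) + 19\right) = 2250 \left(\left(-5\right) \left(-2\right) + 19\right) = 2250 \left(10 + 19\right) = 2250 \cdot 29 = 65250$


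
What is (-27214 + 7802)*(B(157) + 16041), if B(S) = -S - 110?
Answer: -306204888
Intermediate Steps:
B(S) = -110 - S
(-27214 + 7802)*(B(157) + 16041) = (-27214 + 7802)*((-110 - 1*157) + 16041) = -19412*((-110 - 157) + 16041) = -19412*(-267 + 16041) = -19412*15774 = -306204888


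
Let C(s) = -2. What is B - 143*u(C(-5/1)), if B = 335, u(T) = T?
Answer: 621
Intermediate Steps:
B - 143*u(C(-5/1)) = 335 - 143*(-2) = 335 + 286 = 621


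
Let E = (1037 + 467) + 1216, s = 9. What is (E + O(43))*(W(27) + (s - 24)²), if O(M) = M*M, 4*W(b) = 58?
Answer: 2188551/2 ≈ 1.0943e+6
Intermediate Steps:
W(b) = 29/2 (W(b) = (¼)*58 = 29/2)
E = 2720 (E = 1504 + 1216 = 2720)
O(M) = M²
(E + O(43))*(W(27) + (s - 24)²) = (2720 + 43²)*(29/2 + (9 - 24)²) = (2720 + 1849)*(29/2 + (-15)²) = 4569*(29/2 + 225) = 4569*(479/2) = 2188551/2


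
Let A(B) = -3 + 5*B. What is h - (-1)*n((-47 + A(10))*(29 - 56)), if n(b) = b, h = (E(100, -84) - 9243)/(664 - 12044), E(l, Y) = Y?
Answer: 9327/11380 ≈ 0.81960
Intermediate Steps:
h = 9327/11380 (h = (-84 - 9243)/(664 - 12044) = -9327/(-11380) = -9327*(-1/11380) = 9327/11380 ≈ 0.81960)
h - (-1)*n((-47 + A(10))*(29 - 56)) = 9327/11380 - (-1)*(-47 + (-3 + 5*10))*(29 - 56) = 9327/11380 - (-1)*(-47 + (-3 + 50))*(-27) = 9327/11380 - (-1)*(-47 + 47)*(-27) = 9327/11380 - (-1)*0*(-27) = 9327/11380 - (-1)*0 = 9327/11380 - 1*0 = 9327/11380 + 0 = 9327/11380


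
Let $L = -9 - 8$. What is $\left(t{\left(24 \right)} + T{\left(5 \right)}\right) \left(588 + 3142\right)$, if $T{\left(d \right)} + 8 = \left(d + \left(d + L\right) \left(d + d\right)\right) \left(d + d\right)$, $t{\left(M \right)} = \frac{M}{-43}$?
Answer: $- \frac{185821140}{43} \approx -4.3214 \cdot 10^{6}$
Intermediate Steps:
$L = -17$
$t{\left(M \right)} = - \frac{M}{43}$ ($t{\left(M \right)} = M \left(- \frac{1}{43}\right) = - \frac{M}{43}$)
$T{\left(d \right)} = -8 + 2 d \left(d + 2 d \left(-17 + d\right)\right)$ ($T{\left(d \right)} = -8 + \left(d + \left(d - 17\right) \left(d + d\right)\right) \left(d + d\right) = -8 + \left(d + \left(-17 + d\right) 2 d\right) 2 d = -8 + \left(d + 2 d \left(-17 + d\right)\right) 2 d = -8 + 2 d \left(d + 2 d \left(-17 + d\right)\right)$)
$\left(t{\left(24 \right)} + T{\left(5 \right)}\right) \left(588 + 3142\right) = \left(\left(- \frac{1}{43}\right) 24 - \left(8 - 500 + 1650\right)\right) \left(588 + 3142\right) = \left(- \frac{24}{43} - 1158\right) 3730 = \left(- \frac{49818}{43}\right) 3730 = - \frac{185821140}{43}$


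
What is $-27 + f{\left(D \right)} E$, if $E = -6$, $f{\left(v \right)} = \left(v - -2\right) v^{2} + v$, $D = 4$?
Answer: $-627$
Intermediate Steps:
$f{\left(v \right)} = v + v^{2} \left(2 + v\right)$ ($f{\left(v \right)} = \left(v + 2\right) v^{2} + v = \left(2 + v\right) v^{2} + v = v^{2} \left(2 + v\right) + v = v + v^{2} \left(2 + v\right)$)
$-27 + f{\left(D \right)} E = -27 + 4 \left(1 + 4^{2} + 2 \cdot 4\right) \left(-6\right) = -27 + 4 \left(1 + 16 + 8\right) \left(-6\right) = -27 + 4 \cdot 25 \left(-6\right) = -27 + 100 \left(-6\right) = -27 - 600 = -627$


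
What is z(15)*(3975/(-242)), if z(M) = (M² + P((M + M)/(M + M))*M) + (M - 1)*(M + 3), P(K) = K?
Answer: -977850/121 ≈ -8081.4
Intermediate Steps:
z(M) = M + M² + (-1 + M)*(3 + M) (z(M) = (M² + ((M + M)/(M + M))*M) + (M - 1)*(M + 3) = (M² + ((2*M)/((2*M)))*M) + (-1 + M)*(3 + M) = (M² + ((2*M)*(1/(2*M)))*M) + (-1 + M)*(3 + M) = (M² + 1*M) + (-1 + M)*(3 + M) = (M² + M) + (-1 + M)*(3 + M) = (M + M²) + (-1 + M)*(3 + M) = M + M² + (-1 + M)*(3 + M))
z(15)*(3975/(-242)) = (-3 + 2*15² + 3*15)*(3975/(-242)) = (-3 + 2*225 + 45)*(3975*(-1/242)) = (-3 + 450 + 45)*(-3975/242) = 492*(-3975/242) = -977850/121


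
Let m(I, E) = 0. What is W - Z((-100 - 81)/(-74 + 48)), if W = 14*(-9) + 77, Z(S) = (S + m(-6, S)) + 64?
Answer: -3119/26 ≈ -119.96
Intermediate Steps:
Z(S) = 64 + S (Z(S) = (S + 0) + 64 = S + 64 = 64 + S)
W = -49 (W = -126 + 77 = -49)
W - Z((-100 - 81)/(-74 + 48)) = -49 - (64 + (-100 - 81)/(-74 + 48)) = -49 - (64 - 181/(-26)) = -49 - (64 - 181*(-1/26)) = -49 - (64 + 181/26) = -49 - 1*1845/26 = -49 - 1845/26 = -3119/26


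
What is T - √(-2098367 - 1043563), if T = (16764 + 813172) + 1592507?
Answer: 2422443 - I*√3141930 ≈ 2.4224e+6 - 1772.5*I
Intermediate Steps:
T = 2422443 (T = 829936 + 1592507 = 2422443)
T - √(-2098367 - 1043563) = 2422443 - √(-2098367 - 1043563) = 2422443 - √(-3141930) = 2422443 - I*√3141930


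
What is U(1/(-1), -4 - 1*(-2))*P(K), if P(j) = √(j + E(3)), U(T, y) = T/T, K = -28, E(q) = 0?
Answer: 2*I*√7 ≈ 5.2915*I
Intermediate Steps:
U(T, y) = 1
P(j) = √j (P(j) = √(j + 0) = √j)
U(1/(-1), -4 - 1*(-2))*P(K) = 1*√(-28) = 1*(2*I*√7) = 2*I*√7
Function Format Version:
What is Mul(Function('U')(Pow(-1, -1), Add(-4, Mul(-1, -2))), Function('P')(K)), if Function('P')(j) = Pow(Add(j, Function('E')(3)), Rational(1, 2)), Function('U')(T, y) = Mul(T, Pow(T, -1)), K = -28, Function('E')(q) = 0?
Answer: Mul(2, I, Pow(7, Rational(1, 2))) ≈ Mul(5.2915, I)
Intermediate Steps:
Function('U')(T, y) = 1
Function('P')(j) = Pow(j, Rational(1, 2)) (Function('P')(j) = Pow(Add(j, 0), Rational(1, 2)) = Pow(j, Rational(1, 2)))
Mul(Function('U')(Pow(-1, -1), Add(-4, Mul(-1, -2))), Function('P')(K)) = Mul(1, Pow(-28, Rational(1, 2))) = Mul(1, Mul(2, I, Pow(7, Rational(1, 2)))) = Mul(2, I, Pow(7, Rational(1, 2)))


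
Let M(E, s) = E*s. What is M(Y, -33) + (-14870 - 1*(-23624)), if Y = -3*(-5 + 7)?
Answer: 8952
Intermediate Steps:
Y = -6 (Y = -3*2 = -6)
M(Y, -33) + (-14870 - 1*(-23624)) = -6*(-33) + (-14870 - 1*(-23624)) = 198 + (-14870 + 23624) = 198 + 8754 = 8952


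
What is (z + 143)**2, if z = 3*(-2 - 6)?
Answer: 14161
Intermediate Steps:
z = -24 (z = 3*(-8) = -24)
(z + 143)**2 = (-24 + 143)**2 = 119**2 = 14161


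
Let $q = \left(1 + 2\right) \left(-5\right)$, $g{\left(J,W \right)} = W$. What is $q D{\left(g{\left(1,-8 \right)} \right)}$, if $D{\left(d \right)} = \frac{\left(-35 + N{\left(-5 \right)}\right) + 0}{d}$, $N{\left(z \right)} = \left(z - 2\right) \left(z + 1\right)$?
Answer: $- \frac{105}{8} \approx -13.125$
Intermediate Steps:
$N{\left(z \right)} = \left(1 + z\right) \left(-2 + z\right)$ ($N{\left(z \right)} = \left(-2 + z\right) \left(1 + z\right) = \left(1 + z\right) \left(-2 + z\right)$)
$D{\left(d \right)} = - \frac{7}{d}$ ($D{\left(d \right)} = \frac{\left(-35 - \left(-3 - 25\right)\right) + 0}{d} = \frac{\left(-35 + \left(-2 + 25 + 5\right)\right) + 0}{d} = \frac{\left(-35 + 28\right) + 0}{d} = \frac{-7 + 0}{d} = - \frac{7}{d}$)
$q = -15$ ($q = 3 \left(-5\right) = -15$)
$q D{\left(g{\left(1,-8 \right)} \right)} = - 15 \left(- \frac{7}{-8}\right) = - 15 \left(\left(-7\right) \left(- \frac{1}{8}\right)\right) = \left(-15\right) \frac{7}{8} = - \frac{105}{8}$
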